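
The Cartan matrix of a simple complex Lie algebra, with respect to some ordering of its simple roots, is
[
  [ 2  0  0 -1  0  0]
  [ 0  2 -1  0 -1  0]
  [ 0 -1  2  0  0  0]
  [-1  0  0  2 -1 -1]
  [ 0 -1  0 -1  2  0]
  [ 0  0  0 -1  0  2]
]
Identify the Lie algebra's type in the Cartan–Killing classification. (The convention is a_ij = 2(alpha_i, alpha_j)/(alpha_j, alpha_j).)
The matrix has rank 6 with 2's on the diagonal. Reading the off-diagonal entries as Dynkin edges (a single edge where a_ij = a_ji = -1; a double or triple edge where a_ij * a_ji = 2 or 3), the diagram is a chain of 4 nodes with a fork of two nodes at one end (D_6). One simple-root ordering that puts it in standard form is (alpha_3, alpha_2, alpha_5, alpha_4, alpha_6, alpha_1). So the algebra is type D_6, i.e. so(12).

D_6 (so(12))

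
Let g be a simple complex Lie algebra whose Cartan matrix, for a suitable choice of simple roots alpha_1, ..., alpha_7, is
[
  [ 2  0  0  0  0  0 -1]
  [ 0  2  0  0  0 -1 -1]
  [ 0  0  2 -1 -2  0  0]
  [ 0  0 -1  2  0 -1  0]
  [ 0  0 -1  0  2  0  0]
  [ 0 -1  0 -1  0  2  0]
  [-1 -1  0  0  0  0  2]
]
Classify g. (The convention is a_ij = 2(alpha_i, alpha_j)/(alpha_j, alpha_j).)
The matrix has rank 7 with 2's on the diagonal. Reading the off-diagonal entries as Dynkin edges (a single edge where a_ij = a_ji = -1; a double or triple edge where a_ij * a_ji = 2 or 3), the diagram is a chain of 7 nodes with a double edge at one end; the terminal node there is the unique short simple root (B_7). One simple-root ordering that puts it in standard form is (alpha_1, alpha_7, alpha_2, alpha_6, alpha_4, alpha_3, alpha_5). So the algebra is type B_7, i.e. so(15).

B_7 (so(15))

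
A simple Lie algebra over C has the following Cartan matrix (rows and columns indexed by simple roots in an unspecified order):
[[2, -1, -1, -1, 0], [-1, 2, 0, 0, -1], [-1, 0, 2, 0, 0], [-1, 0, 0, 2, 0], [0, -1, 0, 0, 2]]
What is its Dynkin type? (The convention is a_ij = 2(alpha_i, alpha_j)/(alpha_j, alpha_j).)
D5

The matrix has rank 5 with 2's on the diagonal. Reading the off-diagonal entries as Dynkin edges (a single edge where a_ij = a_ji = -1; a double or triple edge where a_ij * a_ji = 2 or 3), the diagram is a chain of 3 nodes with a fork of two nodes at one end (D_5). One simple-root ordering that puts it in standard form is (alpha_5, alpha_2, alpha_1, alpha_4, alpha_3). So the algebra is type D_5, i.e. so(10).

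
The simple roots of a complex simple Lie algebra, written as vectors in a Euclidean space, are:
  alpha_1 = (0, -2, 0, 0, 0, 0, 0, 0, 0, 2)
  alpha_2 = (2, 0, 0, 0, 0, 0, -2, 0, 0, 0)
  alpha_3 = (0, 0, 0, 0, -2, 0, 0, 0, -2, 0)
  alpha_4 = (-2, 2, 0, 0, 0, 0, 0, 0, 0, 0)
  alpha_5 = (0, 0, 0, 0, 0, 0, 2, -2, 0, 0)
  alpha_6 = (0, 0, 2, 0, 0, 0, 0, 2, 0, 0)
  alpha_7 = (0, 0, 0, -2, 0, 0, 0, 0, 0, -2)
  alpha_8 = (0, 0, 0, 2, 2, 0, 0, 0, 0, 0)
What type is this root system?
Compute the Cartan integers a_ij = 2(alpha_i, alpha_j)/(alpha_j, alpha_j); the resulting 8x8 Cartan matrix is
[[2, 0, 0, -1, 0, 0, -1, 0], [0, 2, 0, -1, -1, 0, 0, 0], [0, 0, 2, 0, 0, 0, 0, -1], [-1, -1, 0, 2, 0, 0, 0, 0], [0, -1, 0, 0, 2, -1, 0, 0], [0, 0, 0, 0, -1, 2, 0, 0], [-1, 0, 0, 0, 0, 0, 2, -1], [0, 0, -1, 0, 0, 0, -1, 2]].
All simple roots have the same length, so the diagram is simply laced. The associated Dynkin diagram is a chain of 8 nodes with single edges (A_8), so the type is A_8 (the algebra sl(9)).

type A_8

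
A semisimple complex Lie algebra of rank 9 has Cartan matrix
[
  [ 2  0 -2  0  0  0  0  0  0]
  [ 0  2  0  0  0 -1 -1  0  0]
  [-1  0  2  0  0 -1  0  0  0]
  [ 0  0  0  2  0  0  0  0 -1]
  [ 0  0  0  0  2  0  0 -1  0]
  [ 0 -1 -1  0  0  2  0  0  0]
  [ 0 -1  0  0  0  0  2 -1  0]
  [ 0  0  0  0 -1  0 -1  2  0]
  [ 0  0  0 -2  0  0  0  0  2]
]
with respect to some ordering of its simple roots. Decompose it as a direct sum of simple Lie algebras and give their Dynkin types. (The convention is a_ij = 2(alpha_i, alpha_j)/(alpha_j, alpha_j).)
B2 ⊕ C7

The diagram associated to this matrix has two connected components: the simple roots {alpha_4, alpha_9} form a chain of 2 nodes with a double edge at one end; the terminal node there is the unique short simple root (B_2), and {alpha_1, alpha_2, alpha_3, alpha_5, alpha_6, alpha_7, alpha_8} form a chain of 7 nodes with a double edge at one end; the terminal node there is the unique long simple root (C_7). A semisimple Lie algebra decomposes uniquely as the direct sum of simple ideals, one per connected component of its Dynkin diagram, so g ≅ B_2 ⊕ C_7 (dimension 10 + 105 = 115).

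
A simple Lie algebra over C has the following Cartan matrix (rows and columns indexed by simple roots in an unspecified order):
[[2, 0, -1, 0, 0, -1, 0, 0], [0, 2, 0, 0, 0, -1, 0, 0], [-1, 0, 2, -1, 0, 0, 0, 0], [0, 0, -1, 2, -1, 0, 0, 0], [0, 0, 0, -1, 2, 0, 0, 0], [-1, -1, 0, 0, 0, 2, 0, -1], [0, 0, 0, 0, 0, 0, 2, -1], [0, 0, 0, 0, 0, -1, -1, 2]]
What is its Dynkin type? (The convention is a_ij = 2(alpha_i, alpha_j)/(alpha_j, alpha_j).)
type E_8

The matrix has rank 8 with 2's on the diagonal. Reading the off-diagonal entries as Dynkin edges (a single edge where a_ij = a_ji = -1; a double or triple edge where a_ij * a_ji = 2 or 3), the diagram is a chain of 7 nodes with one extra node attached to the third node from one end (E_8). One simple-root ordering that puts it in standard form is (alpha_7, alpha_2, alpha_8, alpha_6, alpha_1, alpha_3, alpha_4, alpha_5). So the algebra is type E_8.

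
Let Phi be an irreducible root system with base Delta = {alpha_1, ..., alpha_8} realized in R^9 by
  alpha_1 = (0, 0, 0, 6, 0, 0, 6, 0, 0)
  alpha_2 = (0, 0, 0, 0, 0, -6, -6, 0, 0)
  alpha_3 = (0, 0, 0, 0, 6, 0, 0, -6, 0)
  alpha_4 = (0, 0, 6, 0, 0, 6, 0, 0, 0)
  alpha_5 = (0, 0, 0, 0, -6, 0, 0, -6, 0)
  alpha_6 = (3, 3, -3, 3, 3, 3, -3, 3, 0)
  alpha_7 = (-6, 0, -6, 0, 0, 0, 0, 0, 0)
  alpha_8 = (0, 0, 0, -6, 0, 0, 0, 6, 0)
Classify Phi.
Compute the Cartan integers a_ij = 2(alpha_i, alpha_j)/(alpha_j, alpha_j); the resulting 8x8 Cartan matrix is
[[2, -1, 0, 0, 0, 0, 0, -1], [-1, 2, 0, -1, 0, 0, 0, 0], [0, 0, 2, 0, 0, 0, 0, -1], [0, -1, 0, 2, 0, 0, -1, 0], [0, 0, 0, 0, 2, -1, 0, -1], [0, 0, 0, 0, -1, 2, 0, 0], [0, 0, 0, -1, 0, 0, 2, 0], [-1, 0, -1, 0, -1, 0, 0, 2]].
All simple roots have the same length, so the diagram is simply laced. The associated Dynkin diagram is a chain of 7 nodes with one extra node attached to the third node from one end (E_8), so the type is E_8.

E_8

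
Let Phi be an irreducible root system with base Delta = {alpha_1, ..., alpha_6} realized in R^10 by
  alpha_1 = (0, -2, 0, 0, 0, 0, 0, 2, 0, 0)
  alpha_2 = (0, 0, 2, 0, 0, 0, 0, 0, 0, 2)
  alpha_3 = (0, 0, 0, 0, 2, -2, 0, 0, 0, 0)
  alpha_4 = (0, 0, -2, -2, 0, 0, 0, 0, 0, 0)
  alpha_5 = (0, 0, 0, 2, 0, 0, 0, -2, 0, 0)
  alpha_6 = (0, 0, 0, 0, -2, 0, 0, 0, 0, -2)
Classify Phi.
A_6 (sl(7))

Compute the Cartan integers a_ij = 2(alpha_i, alpha_j)/(alpha_j, alpha_j); the resulting 6x6 Cartan matrix is
[[2, 0, 0, 0, -1, 0], [0, 2, 0, -1, 0, -1], [0, 0, 2, 0, 0, -1], [0, -1, 0, 2, -1, 0], [-1, 0, 0, -1, 2, 0], [0, -1, -1, 0, 0, 2]].
All simple roots have the same length, so the diagram is simply laced. The associated Dynkin diagram is a chain of 6 nodes with single edges (A_6), so the type is A_6 (the algebra sl(7)).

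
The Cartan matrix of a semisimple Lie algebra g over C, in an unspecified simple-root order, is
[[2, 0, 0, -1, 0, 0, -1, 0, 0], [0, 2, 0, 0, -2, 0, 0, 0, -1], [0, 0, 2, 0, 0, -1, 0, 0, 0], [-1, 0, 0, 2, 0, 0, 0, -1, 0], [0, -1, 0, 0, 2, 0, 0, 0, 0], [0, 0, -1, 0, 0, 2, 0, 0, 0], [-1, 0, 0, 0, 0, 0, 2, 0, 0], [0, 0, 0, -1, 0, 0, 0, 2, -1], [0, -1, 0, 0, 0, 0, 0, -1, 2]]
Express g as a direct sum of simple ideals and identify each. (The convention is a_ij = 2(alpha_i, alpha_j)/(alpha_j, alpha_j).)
A2 ⊕ B7

The diagram associated to this matrix has two connected components: the simple roots {alpha_3, alpha_6} form a chain of 2 nodes with single edges (A_2), and {alpha_1, alpha_2, alpha_4, alpha_5, alpha_7, alpha_8, alpha_9} form a chain of 7 nodes with a double edge at one end; the terminal node there is the unique short simple root (B_7). A semisimple Lie algebra decomposes uniquely as the direct sum of simple ideals, one per connected component of its Dynkin diagram, so g ≅ A_2 ⊕ B_7 (dimension 8 + 105 = 113).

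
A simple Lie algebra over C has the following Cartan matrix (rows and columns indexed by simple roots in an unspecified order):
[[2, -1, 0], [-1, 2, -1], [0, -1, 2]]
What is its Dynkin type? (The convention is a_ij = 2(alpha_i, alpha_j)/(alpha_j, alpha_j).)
type A_3

The matrix has rank 3 with 2's on the diagonal. Reading the off-diagonal entries as Dynkin edges (a single edge where a_ij = a_ji = -1; a double or triple edge where a_ij * a_ji = 2 or 3), the diagram is a chain of 3 nodes with single edges (A_3). One simple-root ordering that puts it in standard form is (alpha_3, alpha_2, alpha_1). So the algebra is type A_3, i.e. sl(4).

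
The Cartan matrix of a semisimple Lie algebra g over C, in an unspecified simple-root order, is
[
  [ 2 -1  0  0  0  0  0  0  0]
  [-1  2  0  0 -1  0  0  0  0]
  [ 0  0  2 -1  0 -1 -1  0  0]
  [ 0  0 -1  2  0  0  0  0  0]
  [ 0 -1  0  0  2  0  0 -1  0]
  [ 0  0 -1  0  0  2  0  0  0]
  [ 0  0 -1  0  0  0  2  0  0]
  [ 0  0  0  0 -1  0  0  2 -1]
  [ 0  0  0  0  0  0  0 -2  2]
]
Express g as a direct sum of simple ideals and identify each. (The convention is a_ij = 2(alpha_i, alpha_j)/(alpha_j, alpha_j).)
The diagram associated to this matrix has two connected components: the simple roots {alpha_1, alpha_2, alpha_5, alpha_8, alpha_9} form a chain of 5 nodes with a double edge at one end; the terminal node there is the unique long simple root (C_5), and {alpha_3, alpha_4, alpha_6, alpha_7} form a chain of 2 nodes with a fork of two nodes at one end (D_4). A semisimple Lie algebra decomposes uniquely as the direct sum of simple ideals, one per connected component of its Dynkin diagram, so g ≅ C_5 ⊕ D_4 (dimension 55 + 28 = 83).

type C_5 + type D_4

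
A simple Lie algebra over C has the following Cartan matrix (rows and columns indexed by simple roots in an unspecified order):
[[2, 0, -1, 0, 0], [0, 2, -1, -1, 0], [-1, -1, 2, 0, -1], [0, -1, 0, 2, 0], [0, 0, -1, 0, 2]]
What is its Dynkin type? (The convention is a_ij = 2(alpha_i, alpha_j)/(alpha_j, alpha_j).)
D_5 (so(10))

The matrix has rank 5 with 2's on the diagonal. Reading the off-diagonal entries as Dynkin edges (a single edge where a_ij = a_ji = -1; a double or triple edge where a_ij * a_ji = 2 or 3), the diagram is a chain of 3 nodes with a fork of two nodes at one end (D_5). One simple-root ordering that puts it in standard form is (alpha_4, alpha_2, alpha_3, alpha_5, alpha_1). So the algebra is type D_5, i.e. so(10).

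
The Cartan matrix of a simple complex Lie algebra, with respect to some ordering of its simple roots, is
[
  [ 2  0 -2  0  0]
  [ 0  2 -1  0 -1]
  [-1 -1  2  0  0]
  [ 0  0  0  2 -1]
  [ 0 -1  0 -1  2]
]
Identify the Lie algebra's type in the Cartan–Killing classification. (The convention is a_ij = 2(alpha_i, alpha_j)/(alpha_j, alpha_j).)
C_5

The matrix has rank 5 with 2's on the diagonal. Reading the off-diagonal entries as Dynkin edges (a single edge where a_ij = a_ji = -1; a double or triple edge where a_ij * a_ji = 2 or 3), the diagram is a chain of 5 nodes with a double edge at one end; the terminal node there is the unique long simple root (C_5). One simple-root ordering that puts it in standard form is (alpha_4, alpha_5, alpha_2, alpha_3, alpha_1). So the algebra is type C_5, i.e. sp(10).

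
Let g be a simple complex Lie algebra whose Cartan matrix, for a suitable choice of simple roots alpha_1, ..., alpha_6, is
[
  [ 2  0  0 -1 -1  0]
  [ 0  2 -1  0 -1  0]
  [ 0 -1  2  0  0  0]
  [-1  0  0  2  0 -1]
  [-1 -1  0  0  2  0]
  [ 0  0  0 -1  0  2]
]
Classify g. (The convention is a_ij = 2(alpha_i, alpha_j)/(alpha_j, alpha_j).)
The matrix has rank 6 with 2's on the diagonal. Reading the off-diagonal entries as Dynkin edges (a single edge where a_ij = a_ji = -1; a double or triple edge where a_ij * a_ji = 2 or 3), the diagram is a chain of 6 nodes with single edges (A_6). One simple-root ordering that puts it in standard form is (alpha_6, alpha_4, alpha_1, alpha_5, alpha_2, alpha_3). So the algebra is type A_6, i.e. sl(7).

A_6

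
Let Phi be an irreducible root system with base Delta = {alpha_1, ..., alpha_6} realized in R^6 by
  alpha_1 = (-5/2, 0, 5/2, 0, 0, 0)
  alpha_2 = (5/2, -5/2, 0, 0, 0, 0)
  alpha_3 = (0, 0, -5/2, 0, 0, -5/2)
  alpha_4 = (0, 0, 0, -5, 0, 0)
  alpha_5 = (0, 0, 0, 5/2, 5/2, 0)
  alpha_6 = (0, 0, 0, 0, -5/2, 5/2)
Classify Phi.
C_6

Compute the Cartan integers a_ij = 2(alpha_i, alpha_j)/(alpha_j, alpha_j); the resulting 6x6 Cartan matrix is
[[2, -1, -1, 0, 0, 0], [-1, 2, 0, 0, 0, 0], [-1, 0, 2, 0, 0, -1], [0, 0, 0, 2, -2, 0], [0, 0, 0, -1, 2, -1], [0, 0, -1, 0, -1, 2]].
The roots have two lengths (squared-length ratio 2:1); the short ones are alpha_{1,2,3,5,6}. The associated Dynkin diagram is a chain of 6 nodes with a double edge at one end; the terminal node there is the unique long simple root (C_6), so the type is C_6 (the algebra sp(12)).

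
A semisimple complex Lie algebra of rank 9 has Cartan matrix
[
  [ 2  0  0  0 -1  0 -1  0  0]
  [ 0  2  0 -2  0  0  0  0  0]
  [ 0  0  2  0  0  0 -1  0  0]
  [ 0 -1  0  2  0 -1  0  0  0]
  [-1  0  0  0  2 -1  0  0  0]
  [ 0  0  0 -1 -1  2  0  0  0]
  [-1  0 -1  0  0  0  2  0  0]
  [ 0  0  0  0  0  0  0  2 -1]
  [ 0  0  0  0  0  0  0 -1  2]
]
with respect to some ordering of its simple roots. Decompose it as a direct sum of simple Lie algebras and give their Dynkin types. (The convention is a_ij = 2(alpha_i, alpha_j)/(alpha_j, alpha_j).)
A2 + C7

The diagram associated to this matrix has two connected components: the simple roots {alpha_8, alpha_9} form a chain of 2 nodes with single edges (A_2), and {alpha_1, alpha_2, alpha_3, alpha_4, alpha_5, alpha_6, alpha_7} form a chain of 7 nodes with a double edge at one end; the terminal node there is the unique long simple root (C_7). A semisimple Lie algebra decomposes uniquely as the direct sum of simple ideals, one per connected component of its Dynkin diagram, so g ≅ A_2 ⊕ C_7 (dimension 8 + 105 = 113).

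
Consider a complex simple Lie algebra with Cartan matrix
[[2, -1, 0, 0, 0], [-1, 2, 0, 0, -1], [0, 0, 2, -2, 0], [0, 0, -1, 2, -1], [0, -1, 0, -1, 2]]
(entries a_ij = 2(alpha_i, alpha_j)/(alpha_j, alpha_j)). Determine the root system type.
C_5 (sp(10))

The matrix has rank 5 with 2's on the diagonal. Reading the off-diagonal entries as Dynkin edges (a single edge where a_ij = a_ji = -1; a double or triple edge where a_ij * a_ji = 2 or 3), the diagram is a chain of 5 nodes with a double edge at one end; the terminal node there is the unique long simple root (C_5). One simple-root ordering that puts it in standard form is (alpha_1, alpha_2, alpha_5, alpha_4, alpha_3). So the algebra is type C_5, i.e. sp(10).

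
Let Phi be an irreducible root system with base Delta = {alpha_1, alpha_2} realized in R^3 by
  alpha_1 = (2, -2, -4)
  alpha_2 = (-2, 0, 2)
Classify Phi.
Compute the Cartan integers a_ij = 2(alpha_i, alpha_j)/(alpha_j, alpha_j); the resulting 2x2 Cartan matrix is
[[2, -3], [-1, 2]].
The roots have two lengths (squared-length ratio 3:1); the short ones are alpha_{2}. The associated Dynkin diagram is two nodes joined by a triple edge (G_2), so the type is G_2.

G2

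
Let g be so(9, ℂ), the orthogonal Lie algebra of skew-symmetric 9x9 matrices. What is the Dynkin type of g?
B_4

This is so(9) with 9 odd, which has dimension 9(9-1)/2 = 36 and rank (9-1)/2 = 4. In the classification of classical Lie algebras, the orthogonal algebra so(2n+1) in an odd number of variables has type B_n; here n = 4, so the Dynkin diagram is a chain of 4 nodes with a double edge at one end; the terminal node there is the unique short simple root (B_4). Hence the type is B_4.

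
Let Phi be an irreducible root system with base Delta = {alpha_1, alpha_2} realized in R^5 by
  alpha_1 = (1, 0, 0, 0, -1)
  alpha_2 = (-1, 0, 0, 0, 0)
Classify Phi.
Compute the Cartan integers a_ij = 2(alpha_i, alpha_j)/(alpha_j, alpha_j); the resulting 2x2 Cartan matrix is
[[2, -2], [-1, 2]].
The roots have two lengths (squared-length ratio 2:1); the short ones are alpha_{2}. The associated Dynkin diagram is a chain of 2 nodes with a double edge at one end; the terminal node there is the unique short simple root (B_2), so the type is B_2 (the algebra so(5)).

type B_2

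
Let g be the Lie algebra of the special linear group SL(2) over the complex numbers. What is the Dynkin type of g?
type A_1

This is sl(2), which has dimension 2^2 - 1 = 3 and rank 2 - 1 = 1 (a Cartan subalgebra is the diagonal traceless matrices). In the classification of classical Lie algebras, the special linear algebra sl(n+1) has type A_n; here n = 1, so the Dynkin diagram is a chain of 1 nodes with single edges (A_1). Hence the type is A_1.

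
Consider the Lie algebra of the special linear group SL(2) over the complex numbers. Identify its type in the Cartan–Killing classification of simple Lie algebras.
A_1 (sl(2))

This is sl(2), which has dimension 2^2 - 1 = 3 and rank 2 - 1 = 1 (a Cartan subalgebra is the diagonal traceless matrices). In the classification of classical Lie algebras, the special linear algebra sl(n+1) has type A_n; here n = 1, so the Dynkin diagram is a chain of 1 nodes with single edges (A_1). Hence the type is A_1.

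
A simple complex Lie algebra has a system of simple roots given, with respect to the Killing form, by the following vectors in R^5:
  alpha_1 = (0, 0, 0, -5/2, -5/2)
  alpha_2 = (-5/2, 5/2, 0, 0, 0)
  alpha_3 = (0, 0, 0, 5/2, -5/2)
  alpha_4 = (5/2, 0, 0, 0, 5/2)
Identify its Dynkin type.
D_4

Compute the Cartan integers a_ij = 2(alpha_i, alpha_j)/(alpha_j, alpha_j); the resulting 4x4 Cartan matrix is
[[2, 0, 0, -1], [0, 2, 0, -1], [0, 0, 2, -1], [-1, -1, -1, 2]].
All simple roots have the same length, so the diagram is simply laced. The associated Dynkin diagram is a chain of 2 nodes with a fork of two nodes at one end (D_4), so the type is D_4 (the algebra so(8)).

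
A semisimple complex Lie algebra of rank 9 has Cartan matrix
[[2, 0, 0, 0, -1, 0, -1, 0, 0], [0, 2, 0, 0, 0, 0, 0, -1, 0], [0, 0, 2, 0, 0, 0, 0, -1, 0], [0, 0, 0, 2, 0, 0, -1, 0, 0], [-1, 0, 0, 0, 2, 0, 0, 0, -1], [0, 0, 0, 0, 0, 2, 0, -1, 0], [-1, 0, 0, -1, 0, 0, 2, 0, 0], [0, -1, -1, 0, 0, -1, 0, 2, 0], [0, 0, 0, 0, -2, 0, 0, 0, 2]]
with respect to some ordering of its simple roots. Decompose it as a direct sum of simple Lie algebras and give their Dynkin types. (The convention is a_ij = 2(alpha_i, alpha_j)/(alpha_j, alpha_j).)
The diagram associated to this matrix has two connected components: the simple roots {alpha_1, alpha_4, alpha_5, alpha_7, alpha_9} form a chain of 5 nodes with a double edge at one end; the terminal node there is the unique long simple root (C_5), and {alpha_2, alpha_3, alpha_6, alpha_8} form a chain of 2 nodes with a fork of two nodes at one end (D_4). A semisimple Lie algebra decomposes uniquely as the direct sum of simple ideals, one per connected component of its Dynkin diagram, so g ≅ C_5 ⊕ D_4 (dimension 55 + 28 = 83).

C_5 (sp(10)) ⊕ D_4 (so(8))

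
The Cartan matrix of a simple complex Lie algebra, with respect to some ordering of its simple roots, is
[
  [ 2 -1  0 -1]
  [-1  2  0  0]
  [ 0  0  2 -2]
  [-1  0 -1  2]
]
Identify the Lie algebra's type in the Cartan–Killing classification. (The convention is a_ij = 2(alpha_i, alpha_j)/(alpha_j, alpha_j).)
C_4

The matrix has rank 4 with 2's on the diagonal. Reading the off-diagonal entries as Dynkin edges (a single edge where a_ij = a_ji = -1; a double or triple edge where a_ij * a_ji = 2 or 3), the diagram is a chain of 4 nodes with a double edge at one end; the terminal node there is the unique long simple root (C_4). One simple-root ordering that puts it in standard form is (alpha_2, alpha_1, alpha_4, alpha_3). So the algebra is type C_4, i.e. sp(8).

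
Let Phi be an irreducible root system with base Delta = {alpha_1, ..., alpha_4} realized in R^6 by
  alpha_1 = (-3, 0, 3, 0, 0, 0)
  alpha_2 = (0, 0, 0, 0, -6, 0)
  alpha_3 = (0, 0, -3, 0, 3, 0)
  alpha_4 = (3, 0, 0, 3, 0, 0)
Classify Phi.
C4

Compute the Cartan integers a_ij = 2(alpha_i, alpha_j)/(alpha_j, alpha_j); the resulting 4x4 Cartan matrix is
[[2, 0, -1, -1], [0, 2, -2, 0], [-1, -1, 2, 0], [-1, 0, 0, 2]].
The roots have two lengths (squared-length ratio 2:1); the short ones are alpha_{1,3,4}. The associated Dynkin diagram is a chain of 4 nodes with a double edge at one end; the terminal node there is the unique long simple root (C_4), so the type is C_4 (the algebra sp(8)).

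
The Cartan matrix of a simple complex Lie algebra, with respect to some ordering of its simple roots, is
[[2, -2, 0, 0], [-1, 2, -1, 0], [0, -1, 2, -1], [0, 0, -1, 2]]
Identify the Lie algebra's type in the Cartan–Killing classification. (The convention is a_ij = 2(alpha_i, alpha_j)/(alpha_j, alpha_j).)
type C_4

The matrix has rank 4 with 2's on the diagonal. Reading the off-diagonal entries as Dynkin edges (a single edge where a_ij = a_ji = -1; a double or triple edge where a_ij * a_ji = 2 or 3), the diagram is a chain of 4 nodes with a double edge at one end; the terminal node there is the unique long simple root (C_4). One simple-root ordering that puts it in standard form is (alpha_4, alpha_3, alpha_2, alpha_1). So the algebra is type C_4, i.e. sp(8).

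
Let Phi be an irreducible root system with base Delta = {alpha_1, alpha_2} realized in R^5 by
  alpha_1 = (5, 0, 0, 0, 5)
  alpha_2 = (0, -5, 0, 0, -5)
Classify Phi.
type A_2

Compute the Cartan integers a_ij = 2(alpha_i, alpha_j)/(alpha_j, alpha_j); the resulting 2x2 Cartan matrix is
[[2, -1], [-1, 2]].
All simple roots have the same length, so the diagram is simply laced. The associated Dynkin diagram is a chain of 2 nodes with single edges (A_2), so the type is A_2 (the algebra sl(3)).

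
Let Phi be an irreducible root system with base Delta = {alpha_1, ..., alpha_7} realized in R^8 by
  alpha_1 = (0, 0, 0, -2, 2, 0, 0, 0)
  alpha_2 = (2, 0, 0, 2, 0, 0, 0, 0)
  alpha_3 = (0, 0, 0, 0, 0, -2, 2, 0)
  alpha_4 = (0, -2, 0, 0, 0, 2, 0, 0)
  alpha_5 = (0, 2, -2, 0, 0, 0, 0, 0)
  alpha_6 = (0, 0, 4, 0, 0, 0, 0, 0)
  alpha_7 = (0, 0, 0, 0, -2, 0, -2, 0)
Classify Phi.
C7

Compute the Cartan integers a_ij = 2(alpha_i, alpha_j)/(alpha_j, alpha_j); the resulting 7x7 Cartan matrix is
[[2, -1, 0, 0, 0, 0, -1], [-1, 2, 0, 0, 0, 0, 0], [0, 0, 2, -1, 0, 0, -1], [0, 0, -1, 2, -1, 0, 0], [0, 0, 0, -1, 2, -1, 0], [0, 0, 0, 0, -2, 2, 0], [-1, 0, -1, 0, 0, 0, 2]].
The roots have two lengths (squared-length ratio 2:1); the short ones are alpha_{1,2,3,4,5,7}. The associated Dynkin diagram is a chain of 7 nodes with a double edge at one end; the terminal node there is the unique long simple root (C_7), so the type is C_7 (the algebra sp(14)).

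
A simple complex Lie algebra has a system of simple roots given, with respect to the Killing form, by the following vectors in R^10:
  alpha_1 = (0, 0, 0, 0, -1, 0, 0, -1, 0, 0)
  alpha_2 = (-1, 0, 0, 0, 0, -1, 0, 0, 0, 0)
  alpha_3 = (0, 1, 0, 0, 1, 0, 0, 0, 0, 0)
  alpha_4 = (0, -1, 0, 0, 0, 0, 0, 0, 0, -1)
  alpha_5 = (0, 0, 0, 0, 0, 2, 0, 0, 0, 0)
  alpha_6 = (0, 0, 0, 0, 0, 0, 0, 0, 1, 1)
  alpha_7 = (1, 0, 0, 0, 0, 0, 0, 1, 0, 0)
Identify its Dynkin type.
C7

Compute the Cartan integers a_ij = 2(alpha_i, alpha_j)/(alpha_j, alpha_j); the resulting 7x7 Cartan matrix is
[[2, 0, -1, 0, 0, 0, -1], [0, 2, 0, 0, -1, 0, -1], [-1, 0, 2, -1, 0, 0, 0], [0, 0, -1, 2, 0, -1, 0], [0, -2, 0, 0, 2, 0, 0], [0, 0, 0, -1, 0, 2, 0], [-1, -1, 0, 0, 0, 0, 2]].
The roots have two lengths (squared-length ratio 2:1); the short ones are alpha_{1,2,3,4,6,7}. The associated Dynkin diagram is a chain of 7 nodes with a double edge at one end; the terminal node there is the unique long simple root (C_7), so the type is C_7 (the algebra sp(14)).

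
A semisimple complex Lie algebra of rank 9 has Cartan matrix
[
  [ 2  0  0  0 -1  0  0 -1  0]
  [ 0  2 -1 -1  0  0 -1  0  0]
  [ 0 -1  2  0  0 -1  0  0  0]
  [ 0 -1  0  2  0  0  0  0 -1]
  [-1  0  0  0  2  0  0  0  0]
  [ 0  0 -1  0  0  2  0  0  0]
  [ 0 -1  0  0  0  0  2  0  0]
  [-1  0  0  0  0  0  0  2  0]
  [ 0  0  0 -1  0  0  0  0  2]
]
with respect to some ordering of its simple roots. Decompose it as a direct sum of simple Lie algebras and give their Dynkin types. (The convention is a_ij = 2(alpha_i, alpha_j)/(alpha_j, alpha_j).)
type A_3 ⊕ type E_6

The diagram associated to this matrix has two connected components: the simple roots {alpha_1, alpha_5, alpha_8} form a chain of 3 nodes with single edges (A_3), and {alpha_2, alpha_3, alpha_4, alpha_6, alpha_7, alpha_9} form a chain of 5 nodes with one extra node attached to the third node from one end (E_6). A semisimple Lie algebra decomposes uniquely as the direct sum of simple ideals, one per connected component of its Dynkin diagram, so g ≅ A_3 ⊕ E_6 (dimension 15 + 78 = 93).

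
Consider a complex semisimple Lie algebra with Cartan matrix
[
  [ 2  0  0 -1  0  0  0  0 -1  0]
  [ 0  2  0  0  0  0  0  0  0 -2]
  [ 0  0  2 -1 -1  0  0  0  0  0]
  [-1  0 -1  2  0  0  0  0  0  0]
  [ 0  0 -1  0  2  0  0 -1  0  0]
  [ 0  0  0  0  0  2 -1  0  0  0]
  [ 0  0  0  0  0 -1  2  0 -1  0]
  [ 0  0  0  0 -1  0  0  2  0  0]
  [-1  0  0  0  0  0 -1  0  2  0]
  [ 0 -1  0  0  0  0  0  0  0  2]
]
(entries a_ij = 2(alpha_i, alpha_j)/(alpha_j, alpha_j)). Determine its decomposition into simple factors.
A_8 (sl(9)) ⊕ B_2 (so(5))

The diagram associated to this matrix has two connected components: the simple roots {alpha_1, alpha_3, alpha_4, alpha_5, alpha_6, alpha_7, alpha_8, alpha_9} form a chain of 8 nodes with single edges (A_8), and {alpha_2, alpha_10} form a chain of 2 nodes with a double edge at one end; the terminal node there is the unique short simple root (B_2). A semisimple Lie algebra decomposes uniquely as the direct sum of simple ideals, one per connected component of its Dynkin diagram, so g ≅ A_8 ⊕ B_2 (dimension 80 + 10 = 90).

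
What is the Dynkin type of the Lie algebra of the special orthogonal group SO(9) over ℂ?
B4

This is so(9) with 9 odd, which has dimension 9(9-1)/2 = 36 and rank (9-1)/2 = 4. In the classification of classical Lie algebras, the orthogonal algebra so(2n+1) in an odd number of variables has type B_n; here n = 4, so the Dynkin diagram is a chain of 4 nodes with a double edge at one end; the terminal node there is the unique short simple root (B_4). Hence the type is B_4.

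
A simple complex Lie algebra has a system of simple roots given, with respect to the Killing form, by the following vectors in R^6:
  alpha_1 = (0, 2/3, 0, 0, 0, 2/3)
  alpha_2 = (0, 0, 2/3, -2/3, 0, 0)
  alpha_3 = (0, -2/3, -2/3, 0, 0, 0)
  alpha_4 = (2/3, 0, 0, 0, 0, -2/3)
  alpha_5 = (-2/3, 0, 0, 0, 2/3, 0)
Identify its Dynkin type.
Compute the Cartan integers a_ij = 2(alpha_i, alpha_j)/(alpha_j, alpha_j); the resulting 5x5 Cartan matrix is
[[2, 0, -1, -1, 0], [0, 2, -1, 0, 0], [-1, -1, 2, 0, 0], [-1, 0, 0, 2, -1], [0, 0, 0, -1, 2]].
All simple roots have the same length, so the diagram is simply laced. The associated Dynkin diagram is a chain of 5 nodes with single edges (A_5), so the type is A_5 (the algebra sl(6)).

A_5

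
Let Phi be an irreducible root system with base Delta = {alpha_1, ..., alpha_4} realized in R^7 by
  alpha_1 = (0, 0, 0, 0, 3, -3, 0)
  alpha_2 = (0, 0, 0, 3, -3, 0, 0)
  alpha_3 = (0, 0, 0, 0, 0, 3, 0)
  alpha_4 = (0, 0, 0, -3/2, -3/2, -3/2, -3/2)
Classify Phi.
Compute the Cartan integers a_ij = 2(alpha_i, alpha_j)/(alpha_j, alpha_j); the resulting 4x4 Cartan matrix is
[[2, -1, -2, 0], [-1, 2, 0, 0], [-1, 0, 2, -1], [0, 0, -1, 2]].
The roots have two lengths (squared-length ratio 2:1); the short ones are alpha_{3,4}. The associated Dynkin diagram is a chain of 4 nodes with a double edge between the middle two (F_4), so the type is F_4.

F_4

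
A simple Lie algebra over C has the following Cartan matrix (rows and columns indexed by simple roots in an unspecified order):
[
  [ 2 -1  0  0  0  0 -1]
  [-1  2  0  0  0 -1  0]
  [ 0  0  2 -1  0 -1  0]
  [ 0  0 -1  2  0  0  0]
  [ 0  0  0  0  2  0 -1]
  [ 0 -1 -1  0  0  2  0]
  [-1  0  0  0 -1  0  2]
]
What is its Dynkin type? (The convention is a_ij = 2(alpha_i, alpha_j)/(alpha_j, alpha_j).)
type A_7

The matrix has rank 7 with 2's on the diagonal. Reading the off-diagonal entries as Dynkin edges (a single edge where a_ij = a_ji = -1; a double or triple edge where a_ij * a_ji = 2 or 3), the diagram is a chain of 7 nodes with single edges (A_7). One simple-root ordering that puts it in standard form is (alpha_5, alpha_7, alpha_1, alpha_2, alpha_6, alpha_3, alpha_4). So the algebra is type A_7, i.e. sl(8).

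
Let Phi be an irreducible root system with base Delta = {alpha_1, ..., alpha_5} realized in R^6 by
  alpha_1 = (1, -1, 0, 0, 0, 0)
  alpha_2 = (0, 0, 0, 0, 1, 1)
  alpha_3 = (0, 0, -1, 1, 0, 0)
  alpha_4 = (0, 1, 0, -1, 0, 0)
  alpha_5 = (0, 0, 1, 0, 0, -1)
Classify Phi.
Compute the Cartan integers a_ij = 2(alpha_i, alpha_j)/(alpha_j, alpha_j); the resulting 5x5 Cartan matrix is
[[2, 0, 0, -1, 0], [0, 2, 0, 0, -1], [0, 0, 2, -1, -1], [-1, 0, -1, 2, 0], [0, -1, -1, 0, 2]].
All simple roots have the same length, so the diagram is simply laced. The associated Dynkin diagram is a chain of 5 nodes with single edges (A_5), so the type is A_5 (the algebra sl(6)).

type A_5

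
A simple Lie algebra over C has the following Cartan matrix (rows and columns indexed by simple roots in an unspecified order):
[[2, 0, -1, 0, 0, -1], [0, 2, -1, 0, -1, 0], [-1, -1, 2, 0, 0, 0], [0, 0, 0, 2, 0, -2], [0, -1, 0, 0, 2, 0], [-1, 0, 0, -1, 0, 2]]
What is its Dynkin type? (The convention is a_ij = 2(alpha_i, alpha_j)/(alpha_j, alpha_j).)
The matrix has rank 6 with 2's on the diagonal. Reading the off-diagonal entries as Dynkin edges (a single edge where a_ij = a_ji = -1; a double or triple edge where a_ij * a_ji = 2 or 3), the diagram is a chain of 6 nodes with a double edge at one end; the terminal node there is the unique long simple root (C_6). One simple-root ordering that puts it in standard form is (alpha_5, alpha_2, alpha_3, alpha_1, alpha_6, alpha_4). So the algebra is type C_6, i.e. sp(12).

C_6 (sp(12))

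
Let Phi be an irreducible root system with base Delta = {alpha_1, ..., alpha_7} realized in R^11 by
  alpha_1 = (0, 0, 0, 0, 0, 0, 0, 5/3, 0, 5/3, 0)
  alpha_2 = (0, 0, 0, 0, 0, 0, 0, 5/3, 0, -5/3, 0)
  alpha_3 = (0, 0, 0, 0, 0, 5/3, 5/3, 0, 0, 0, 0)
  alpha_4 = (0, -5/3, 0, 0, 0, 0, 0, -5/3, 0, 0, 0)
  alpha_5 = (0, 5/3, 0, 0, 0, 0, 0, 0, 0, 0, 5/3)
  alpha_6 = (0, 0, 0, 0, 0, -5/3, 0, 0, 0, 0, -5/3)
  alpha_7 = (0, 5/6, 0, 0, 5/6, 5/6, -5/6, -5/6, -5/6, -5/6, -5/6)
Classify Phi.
Compute the Cartan integers a_ij = 2(alpha_i, alpha_j)/(alpha_j, alpha_j); the resulting 7x7 Cartan matrix is
[[2, 0, 0, -1, 0, 0, -1], [0, 2, 0, -1, 0, 0, 0], [0, 0, 2, 0, 0, -1, 0], [-1, -1, 0, 2, -1, 0, 0], [0, 0, 0, -1, 2, -1, 0], [0, 0, -1, 0, -1, 2, 0], [-1, 0, 0, 0, 0, 0, 2]].
All simple roots have the same length, so the diagram is simply laced. The associated Dynkin diagram is a chain of 6 nodes with one extra node attached to the third node from one end (E_7), so the type is E_7.

E7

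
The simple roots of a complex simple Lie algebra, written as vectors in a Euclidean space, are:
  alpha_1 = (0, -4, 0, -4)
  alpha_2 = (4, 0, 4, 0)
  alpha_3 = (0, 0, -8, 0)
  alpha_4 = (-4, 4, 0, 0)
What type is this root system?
C4

Compute the Cartan integers a_ij = 2(alpha_i, alpha_j)/(alpha_j, alpha_j); the resulting 4x4 Cartan matrix is
[[2, 0, 0, -1], [0, 2, -1, -1], [0, -2, 2, 0], [-1, -1, 0, 2]].
The roots have two lengths (squared-length ratio 2:1); the short ones are alpha_{1,2,4}. The associated Dynkin diagram is a chain of 4 nodes with a double edge at one end; the terminal node there is the unique long simple root (C_4), so the type is C_4 (the algebra sp(8)).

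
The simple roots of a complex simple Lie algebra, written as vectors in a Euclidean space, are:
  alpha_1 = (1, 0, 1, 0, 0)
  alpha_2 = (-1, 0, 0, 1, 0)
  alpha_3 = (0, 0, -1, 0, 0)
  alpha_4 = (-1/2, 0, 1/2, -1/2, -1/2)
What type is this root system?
Compute the Cartan integers a_ij = 2(alpha_i, alpha_j)/(alpha_j, alpha_j); the resulting 4x4 Cartan matrix is
[[2, -1, -2, 0], [-1, 2, 0, 0], [-1, 0, 2, -1], [0, 0, -1, 2]].
The roots have two lengths (squared-length ratio 2:1); the short ones are alpha_{3,4}. The associated Dynkin diagram is a chain of 4 nodes with a double edge between the middle two (F_4), so the type is F_4.

F_4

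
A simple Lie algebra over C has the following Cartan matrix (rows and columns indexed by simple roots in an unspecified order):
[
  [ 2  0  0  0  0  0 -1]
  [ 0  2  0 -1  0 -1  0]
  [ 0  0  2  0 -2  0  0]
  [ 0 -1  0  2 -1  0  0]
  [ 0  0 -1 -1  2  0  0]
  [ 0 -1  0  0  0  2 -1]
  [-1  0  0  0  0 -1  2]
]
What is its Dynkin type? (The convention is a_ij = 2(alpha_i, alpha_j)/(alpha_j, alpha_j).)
C7

The matrix has rank 7 with 2's on the diagonal. Reading the off-diagonal entries as Dynkin edges (a single edge where a_ij = a_ji = -1; a double or triple edge where a_ij * a_ji = 2 or 3), the diagram is a chain of 7 nodes with a double edge at one end; the terminal node there is the unique long simple root (C_7). One simple-root ordering that puts it in standard form is (alpha_1, alpha_7, alpha_6, alpha_2, alpha_4, alpha_5, alpha_3). So the algebra is type C_7, i.e. sp(14).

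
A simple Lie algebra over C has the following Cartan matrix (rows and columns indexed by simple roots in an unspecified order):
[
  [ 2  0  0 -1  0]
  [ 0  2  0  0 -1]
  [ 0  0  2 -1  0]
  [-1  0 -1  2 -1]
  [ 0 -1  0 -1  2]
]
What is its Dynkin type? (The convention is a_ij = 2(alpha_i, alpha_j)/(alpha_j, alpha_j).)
D_5

The matrix has rank 5 with 2's on the diagonal. Reading the off-diagonal entries as Dynkin edges (a single edge where a_ij = a_ji = -1; a double or triple edge where a_ij * a_ji = 2 or 3), the diagram is a chain of 3 nodes with a fork of two nodes at one end (D_5). One simple-root ordering that puts it in standard form is (alpha_2, alpha_5, alpha_4, alpha_1, alpha_3). So the algebra is type D_5, i.e. so(10).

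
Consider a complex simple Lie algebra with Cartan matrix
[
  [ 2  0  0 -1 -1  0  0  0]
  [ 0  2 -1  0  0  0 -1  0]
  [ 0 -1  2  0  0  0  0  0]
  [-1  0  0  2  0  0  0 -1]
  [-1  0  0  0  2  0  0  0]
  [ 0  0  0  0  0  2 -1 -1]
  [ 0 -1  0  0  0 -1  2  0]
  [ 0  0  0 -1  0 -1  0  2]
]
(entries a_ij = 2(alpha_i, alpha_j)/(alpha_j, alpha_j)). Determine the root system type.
The matrix has rank 8 with 2's on the diagonal. Reading the off-diagonal entries as Dynkin edges (a single edge where a_ij = a_ji = -1; a double or triple edge where a_ij * a_ji = 2 or 3), the diagram is a chain of 8 nodes with single edges (A_8). One simple-root ordering that puts it in standard form is (alpha_5, alpha_1, alpha_4, alpha_8, alpha_6, alpha_7, alpha_2, alpha_3). So the algebra is type A_8, i.e. sl(9).

A8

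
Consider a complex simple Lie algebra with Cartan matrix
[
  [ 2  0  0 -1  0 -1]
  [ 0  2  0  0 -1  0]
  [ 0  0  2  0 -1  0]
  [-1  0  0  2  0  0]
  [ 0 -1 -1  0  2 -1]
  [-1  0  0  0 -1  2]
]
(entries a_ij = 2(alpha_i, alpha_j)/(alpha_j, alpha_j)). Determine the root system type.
The matrix has rank 6 with 2's on the diagonal. Reading the off-diagonal entries as Dynkin edges (a single edge where a_ij = a_ji = -1; a double or triple edge where a_ij * a_ji = 2 or 3), the diagram is a chain of 4 nodes with a fork of two nodes at one end (D_6). One simple-root ordering that puts it in standard form is (alpha_4, alpha_1, alpha_6, alpha_5, alpha_2, alpha_3). So the algebra is type D_6, i.e. so(12).

D6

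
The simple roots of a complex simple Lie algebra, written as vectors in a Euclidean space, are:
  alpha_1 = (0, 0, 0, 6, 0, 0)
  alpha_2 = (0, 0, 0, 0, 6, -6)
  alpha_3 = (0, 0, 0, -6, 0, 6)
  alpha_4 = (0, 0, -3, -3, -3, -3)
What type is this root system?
F_4

Compute the Cartan integers a_ij = 2(alpha_i, alpha_j)/(alpha_j, alpha_j); the resulting 4x4 Cartan matrix is
[[2, 0, -1, -1], [0, 2, -1, 0], [-2, -1, 2, 0], [-1, 0, 0, 2]].
The roots have two lengths (squared-length ratio 2:1); the short ones are alpha_{1,4}. The associated Dynkin diagram is a chain of 4 nodes with a double edge between the middle two (F_4), so the type is F_4.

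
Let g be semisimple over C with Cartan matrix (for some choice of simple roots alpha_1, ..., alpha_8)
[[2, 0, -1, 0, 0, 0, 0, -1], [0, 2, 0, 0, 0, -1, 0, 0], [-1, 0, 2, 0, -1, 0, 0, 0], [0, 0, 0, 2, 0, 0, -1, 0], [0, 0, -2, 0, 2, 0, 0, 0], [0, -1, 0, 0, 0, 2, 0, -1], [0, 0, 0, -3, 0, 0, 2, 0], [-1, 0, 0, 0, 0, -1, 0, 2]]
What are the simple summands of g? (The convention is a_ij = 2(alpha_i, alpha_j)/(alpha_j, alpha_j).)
C_6 ⊕ G_2

The diagram associated to this matrix has two connected components: the simple roots {alpha_1, alpha_2, alpha_3, alpha_5, alpha_6, alpha_8} form a chain of 6 nodes with a double edge at one end; the terminal node there is the unique long simple root (C_6), and {alpha_4, alpha_7} form two nodes joined by a triple edge (G_2). A semisimple Lie algebra decomposes uniquely as the direct sum of simple ideals, one per connected component of its Dynkin diagram, so g ≅ C_6 ⊕ G_2 (dimension 78 + 14 = 92).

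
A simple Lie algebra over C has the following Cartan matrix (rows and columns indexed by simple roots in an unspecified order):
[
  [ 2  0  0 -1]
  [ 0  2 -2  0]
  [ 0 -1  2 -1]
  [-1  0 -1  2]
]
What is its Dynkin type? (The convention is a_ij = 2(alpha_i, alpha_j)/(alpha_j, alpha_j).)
type C_4

The matrix has rank 4 with 2's on the diagonal. Reading the off-diagonal entries as Dynkin edges (a single edge where a_ij = a_ji = -1; a double or triple edge where a_ij * a_ji = 2 or 3), the diagram is a chain of 4 nodes with a double edge at one end; the terminal node there is the unique long simple root (C_4). One simple-root ordering that puts it in standard form is (alpha_1, alpha_4, alpha_3, alpha_2). So the algebra is type C_4, i.e. sp(8).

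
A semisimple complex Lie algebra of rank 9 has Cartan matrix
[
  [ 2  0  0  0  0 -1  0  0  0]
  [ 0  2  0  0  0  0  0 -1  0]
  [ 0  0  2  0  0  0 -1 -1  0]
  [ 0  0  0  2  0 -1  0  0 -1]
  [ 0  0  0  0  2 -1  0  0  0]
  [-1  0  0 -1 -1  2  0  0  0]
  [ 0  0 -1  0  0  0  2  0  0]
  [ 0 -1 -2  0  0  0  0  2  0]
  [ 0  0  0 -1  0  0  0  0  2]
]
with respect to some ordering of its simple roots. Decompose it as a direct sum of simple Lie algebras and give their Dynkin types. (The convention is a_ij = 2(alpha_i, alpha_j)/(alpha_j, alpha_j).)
The diagram associated to this matrix has two connected components: the simple roots {alpha_1, alpha_4, alpha_5, alpha_6, alpha_9} form a chain of 3 nodes with a fork of two nodes at one end (D_5), and {alpha_2, alpha_3, alpha_7, alpha_8} form a chain of 4 nodes with a double edge between the middle two (F_4). A semisimple Lie algebra decomposes uniquely as the direct sum of simple ideals, one per connected component of its Dynkin diagram, so g ≅ D_5 ⊕ F_4 (dimension 45 + 52 = 97).

D_5 (so(10)) + F_4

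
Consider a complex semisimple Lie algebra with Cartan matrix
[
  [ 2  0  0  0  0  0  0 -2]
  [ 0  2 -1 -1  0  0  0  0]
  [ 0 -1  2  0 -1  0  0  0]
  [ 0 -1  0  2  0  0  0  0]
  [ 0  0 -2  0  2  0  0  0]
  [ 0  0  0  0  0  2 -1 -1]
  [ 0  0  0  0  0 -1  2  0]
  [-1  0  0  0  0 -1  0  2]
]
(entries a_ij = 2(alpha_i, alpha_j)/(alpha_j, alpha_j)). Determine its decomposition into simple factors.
The diagram associated to this matrix has two connected components: the simple roots {alpha_1, alpha_6, alpha_7, alpha_8} form a chain of 4 nodes with a double edge at one end; the terminal node there is the unique long simple root (C_4), and {alpha_2, alpha_3, alpha_4, alpha_5} form a chain of 4 nodes with a double edge at one end; the terminal node there is the unique long simple root (C_4). A semisimple Lie algebra decomposes uniquely as the direct sum of simple ideals, one per connected component of its Dynkin diagram, so g ≅ C_4 ⊕ C_4 (dimension 36 + 36 = 72).

type C_4 ⊕ type C_4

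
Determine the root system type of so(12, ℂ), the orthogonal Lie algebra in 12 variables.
This is so(12) with 12 even, which has dimension 12(12-1)/2 = 66 and rank 12/2 = 6. In the classification of classical Lie algebras, the orthogonal algebra so(2n) in an even number of variables has type D_n; here n = 6, so the Dynkin diagram is a chain of 4 nodes with a fork of two nodes at one end (D_6). Hence the type is D_6.

type D_6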